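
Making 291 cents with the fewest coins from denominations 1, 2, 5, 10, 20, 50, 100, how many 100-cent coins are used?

291 = 2×100 + 1×50 + 2×20 + 1×1
Count of 100: 2

2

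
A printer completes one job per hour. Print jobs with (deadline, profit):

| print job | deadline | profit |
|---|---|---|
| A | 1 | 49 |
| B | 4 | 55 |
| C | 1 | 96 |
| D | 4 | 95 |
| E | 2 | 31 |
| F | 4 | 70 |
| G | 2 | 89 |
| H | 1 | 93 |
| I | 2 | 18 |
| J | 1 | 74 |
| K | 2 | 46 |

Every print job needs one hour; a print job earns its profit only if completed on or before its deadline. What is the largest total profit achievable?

350

By profit: C(d1,96), D(d4,95), H(d1,93), G(d2,89), J(d1,74), F(d4,70), B(d4,55), A(d1,49), K(d2,46), E(d2,31), I(d2,18)
C→slot 1; D→slot 4; H skipped; G→slot 2; J skipped; F→slot 3; B skipped; A skipped; K skipped; E skipped; I skipped.
Profit = 96 + 89 + 70 + 95 = 350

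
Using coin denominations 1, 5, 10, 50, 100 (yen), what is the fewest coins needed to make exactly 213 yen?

6

Greedy: take as many of the largest coin as possible, then repeat with the remainder.
213 − 2×100→13 − 1×10→3 − 3×1→0
Total coins = 2 + 1 + 3 = 6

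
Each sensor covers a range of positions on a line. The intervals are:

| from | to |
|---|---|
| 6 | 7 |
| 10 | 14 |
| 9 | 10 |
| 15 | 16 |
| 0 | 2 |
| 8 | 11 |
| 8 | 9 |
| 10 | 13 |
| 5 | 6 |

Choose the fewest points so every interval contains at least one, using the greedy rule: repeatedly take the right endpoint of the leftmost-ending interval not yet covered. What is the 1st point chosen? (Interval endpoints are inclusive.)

2

Process intervals by earliest right end; each time one isn't hit yet, stab at its right endpoint.
By right end: [0,2]  [5,6]  [6,7]  [8,9]  [9,10]  [8,11]  [10,13]  [10,14]  [15,16]
[0,2] uncovered → point at 2; [5,6] uncovered → point at 6; [8,9] uncovered → point at 9; [10,13] uncovered → point at 13; [15,16] uncovered → point at 16.
Points: 2, 6, 9, 13, 16 (5 total).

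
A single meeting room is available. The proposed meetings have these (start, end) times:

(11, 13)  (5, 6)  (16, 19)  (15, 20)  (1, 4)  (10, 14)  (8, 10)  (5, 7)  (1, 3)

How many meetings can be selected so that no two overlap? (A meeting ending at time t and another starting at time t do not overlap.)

5

By end time: (1,3), (1,4), (5,6), (5,7), (8,10), (11,13), (10,14), (16,19), (15,20).
Pick (1,3); next start ≥ 3 → (5,6); next start ≥ 6 → (8,10); next start ≥ 10 → (11,13); next start ≥ 13 → (16,19).
Selected 5 meetings.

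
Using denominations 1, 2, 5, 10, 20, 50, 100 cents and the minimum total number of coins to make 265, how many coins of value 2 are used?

Greedy: take as many of the largest coin as possible, then repeat with the remainder.
265 − 2×100→65 − 1×50→15 − 1×10→5 − 1×5→0
Count of 2: 0

0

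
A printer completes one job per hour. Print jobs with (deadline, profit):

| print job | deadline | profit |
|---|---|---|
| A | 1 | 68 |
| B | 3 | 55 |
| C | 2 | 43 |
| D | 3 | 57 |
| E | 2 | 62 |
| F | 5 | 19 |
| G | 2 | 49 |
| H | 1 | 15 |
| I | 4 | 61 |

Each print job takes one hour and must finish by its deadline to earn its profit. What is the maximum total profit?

Sort by profit descending; place each in the latest free slot ≤ its deadline.
By profit: A(d1,68), E(d2,62), I(d4,61), D(d3,57), B(d3,55), G(d2,49), C(d2,43), F(d5,19), H(d1,15)
A→slot 1; E→slot 2; I→slot 4; D→slot 3; B skipped; G skipped; C skipped; F→slot 5; H skipped.
Profit = 68 + 62 + 57 + 61 + 19 = 267

267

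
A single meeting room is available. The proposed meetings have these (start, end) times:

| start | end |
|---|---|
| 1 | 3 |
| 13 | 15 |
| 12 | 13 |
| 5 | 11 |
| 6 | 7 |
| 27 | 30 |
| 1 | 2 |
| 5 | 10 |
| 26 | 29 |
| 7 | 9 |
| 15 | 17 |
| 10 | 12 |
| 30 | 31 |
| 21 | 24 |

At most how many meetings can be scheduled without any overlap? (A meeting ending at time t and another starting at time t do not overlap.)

Order by finish time; keep every interval that doesn't clash with the previous kept one.
Sorted by end: (1,2)  (1,3)  (6,7)  (7,9)  (5,10)  (5,11)  (10,12)  (12,13)  (13,15)  (15,17)  (21,24)  (26,29)  (27,30)  (30,31)
take (1,2); take (6,7); take (7,9); skip (5,10); take (10,12); take (12,13); take (13,15); take (15,17); take (21,24); take (26,29); take (30,31).
Selected 10 meetings.

10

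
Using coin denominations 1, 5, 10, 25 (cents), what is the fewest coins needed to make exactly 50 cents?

50 − 2×25→0
Total coins = 2 = 2

2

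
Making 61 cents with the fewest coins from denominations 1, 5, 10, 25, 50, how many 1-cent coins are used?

1

61 = 1×50 + 1×10 + 1×1
Count of 1: 1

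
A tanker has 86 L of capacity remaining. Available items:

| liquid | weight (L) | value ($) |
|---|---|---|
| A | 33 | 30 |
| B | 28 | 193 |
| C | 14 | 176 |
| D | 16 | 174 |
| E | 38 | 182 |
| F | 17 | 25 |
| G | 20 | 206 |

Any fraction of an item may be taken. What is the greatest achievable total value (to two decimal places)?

Greedy by value/weight ratio, highest first.
Ratios (sorted): C 12.57, D 10.88, G 10.30, B 6.89, E 4.79, F 1.47, A 0.91
take C (14 @ 176); take D (16 @ 174); take G (20 @ 206); take B (28 @ 193); take 8/38 of E → 38.32. Capacity used 86/86.
Total value = 787.32

787.32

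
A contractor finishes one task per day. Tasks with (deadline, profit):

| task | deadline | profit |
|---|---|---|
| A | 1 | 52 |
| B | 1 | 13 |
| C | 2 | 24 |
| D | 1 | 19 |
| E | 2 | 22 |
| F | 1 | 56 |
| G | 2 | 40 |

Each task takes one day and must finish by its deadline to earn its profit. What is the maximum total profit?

Take jobs in profit order; each goes to the latest open slot no later than its deadline.
By profit: F(d1,56), A(d1,52), G(d2,40), C(d2,24), E(d2,22), D(d1,19), B(d1,13)
F→slot 1; A skipped; G→slot 2; C skipped; E skipped; D skipped; B skipped.
Profit = 56 + 40 = 96

96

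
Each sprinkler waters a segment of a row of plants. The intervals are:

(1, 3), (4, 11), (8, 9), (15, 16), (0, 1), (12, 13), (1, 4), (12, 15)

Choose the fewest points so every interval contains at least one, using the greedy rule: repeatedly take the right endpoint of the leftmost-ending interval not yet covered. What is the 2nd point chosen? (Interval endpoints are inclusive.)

Process intervals by earliest right end; each time one isn't hit yet, stab at its right endpoint.
By right end: [0,1]  [1,3]  [1,4]  [8,9]  [4,11]  [12,13]  [12,15]  [15,16]
[0,1] uncovered → point at 1; [8,9] uncovered → point at 9; [12,13] uncovered → point at 13; [15,16] uncovered → point at 16.
Points: 1, 9, 13, 16 (4 total).

9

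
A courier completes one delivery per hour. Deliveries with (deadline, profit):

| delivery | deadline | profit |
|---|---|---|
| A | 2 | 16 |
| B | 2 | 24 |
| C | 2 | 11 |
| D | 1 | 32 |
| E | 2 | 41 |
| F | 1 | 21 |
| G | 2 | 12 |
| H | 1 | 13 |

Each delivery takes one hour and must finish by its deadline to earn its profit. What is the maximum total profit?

Take jobs in profit order; each goes to the latest open slot no later than its deadline.
By profit: E(d2,41), D(d1,32), B(d2,24), F(d1,21), A(d2,16), H(d1,13), G(d2,12), C(d2,11)
E→slot 2; D→slot 1; B skipped; F skipped; A skipped; H skipped; G skipped; C skipped.
Profit = 32 + 41 = 73

73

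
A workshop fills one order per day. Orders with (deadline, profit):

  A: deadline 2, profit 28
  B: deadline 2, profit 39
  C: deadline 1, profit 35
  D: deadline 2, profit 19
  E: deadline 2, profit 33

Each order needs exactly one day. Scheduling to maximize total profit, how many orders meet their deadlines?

Take jobs in profit order; each goes to the latest open slot no later than its deadline.
By profit: B(d2,39), C(d1,35), E(d2,33), A(d2,28), D(d2,19)
B→slot 2; C→slot 1; E skipped; A skipped; D skipped.
2 of 5 scheduled.

2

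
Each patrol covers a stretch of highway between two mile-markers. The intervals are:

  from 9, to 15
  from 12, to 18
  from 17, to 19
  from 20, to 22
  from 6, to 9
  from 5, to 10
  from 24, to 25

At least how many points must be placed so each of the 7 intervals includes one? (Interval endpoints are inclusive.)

Process intervals by earliest right end; each time one isn't hit yet, stab at its right endpoint.
Sorted: [6,9] [5,10] [9,15] [12,18] [17,19] [20,22] [24,25]
{[6,9],[5,10],[9,15]} hit by 9; {[12,18],[17,19]} hit by 18; {[20,22]} hit by 22; {[24,25]} hit by 25.
Points: 9, 18, 22, 25 (4 total).

4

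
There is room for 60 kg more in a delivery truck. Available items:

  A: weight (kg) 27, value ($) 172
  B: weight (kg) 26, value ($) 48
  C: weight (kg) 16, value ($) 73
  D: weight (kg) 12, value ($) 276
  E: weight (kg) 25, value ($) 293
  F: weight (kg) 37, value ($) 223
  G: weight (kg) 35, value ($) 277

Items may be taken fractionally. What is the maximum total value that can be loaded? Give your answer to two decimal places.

751.03

Greedy by value/weight ratio, highest first.
Order: D (276/12=23.00) > E (293/25=11.72) > G (277/35=7.91) > A (172/27=6.37) > F (223/37=6.03) > C (73/16=4.56) > B (48/26=1.85)
Fill: take D (12 @ 276) → take E (25 @ 293) → take 23/35 of G → 182.03; 60/60 used.
Total value = 751.03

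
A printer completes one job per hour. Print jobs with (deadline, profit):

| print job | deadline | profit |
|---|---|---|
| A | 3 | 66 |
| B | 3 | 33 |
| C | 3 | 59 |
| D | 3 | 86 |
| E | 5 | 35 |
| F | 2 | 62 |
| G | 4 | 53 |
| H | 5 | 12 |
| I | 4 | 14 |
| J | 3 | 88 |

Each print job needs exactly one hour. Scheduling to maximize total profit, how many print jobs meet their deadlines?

5

Profit order: J=88 D=86 A=66 F=62 C=59 G=53 E=35 B=33 I=14 H=12
Assign: J→slot 3, D→slot 2, A→slot 1, F skipped, C skipped, G→slot 4, E→slot 5, B skipped, I skipped, H skipped.
Slots: [1:A] [2:D] [3:J] [4:G] [5:E]
5 of 10 scheduled.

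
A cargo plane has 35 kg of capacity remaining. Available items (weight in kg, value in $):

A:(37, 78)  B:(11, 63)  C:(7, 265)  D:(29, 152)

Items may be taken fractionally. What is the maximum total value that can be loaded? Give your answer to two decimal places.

Ratios (sorted): C 37.86, B 5.73, D 5.24, A 2.11
take C (7 @ 265); take B (11 @ 63); take 17/29 of D → 89.10. Capacity used 35/35.
Total value = 417.10

417.10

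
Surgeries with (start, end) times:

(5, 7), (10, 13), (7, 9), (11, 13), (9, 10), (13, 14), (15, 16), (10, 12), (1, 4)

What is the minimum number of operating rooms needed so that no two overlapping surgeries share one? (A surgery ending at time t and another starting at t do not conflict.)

3

Count concurrent intervals with a sweep; the peak is the room count.
starts: [1, 5, 7, 9, 10, 10, 11, 13, 15]
ends:   [4, 7, 9, 10, 12, 13, 13, 14, 16]
s1→1 e4→0 s5→1 e7→0 s7→1 e9→0 s9→1 e10→0 s10→1 s10→2 s11→3  — peak 3.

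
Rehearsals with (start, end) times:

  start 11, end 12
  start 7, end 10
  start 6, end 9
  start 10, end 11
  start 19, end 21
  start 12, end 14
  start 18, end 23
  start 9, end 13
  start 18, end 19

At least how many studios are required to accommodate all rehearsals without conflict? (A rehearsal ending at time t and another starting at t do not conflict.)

The answer is the maximum number of intervals overlapping at any instant.
Events (time:±→running): 6:+→1 7:+→2 … peak 2.

2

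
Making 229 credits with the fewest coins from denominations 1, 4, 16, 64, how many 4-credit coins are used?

229 − 3×64→37 − 2×16→5 − 1×4→1 − 1×1→0
Count of 4: 1

1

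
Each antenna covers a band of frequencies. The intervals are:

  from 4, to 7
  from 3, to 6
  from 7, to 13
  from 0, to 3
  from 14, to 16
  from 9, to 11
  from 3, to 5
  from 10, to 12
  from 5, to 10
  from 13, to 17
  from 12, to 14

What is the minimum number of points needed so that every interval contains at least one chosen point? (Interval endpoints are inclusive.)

Sort by right endpoint; whenever an interval is uncovered, place a point at its right end.
Sorted: [0,3] [3,5] [3,6] [4,7] [5,10] [9,11] [10,12] [7,13] [12,14] [14,16] [13,17]
{[0,3],[3,5],[3,6]} hit by 3; {[4,7],[5,10]} hit by 7; {[9,11],[10,12],[7,13]} hit by 11; {[12,14],[14,16],[13,17]} hit by 14.
Points: 3, 7, 11, 14 (4 total).

4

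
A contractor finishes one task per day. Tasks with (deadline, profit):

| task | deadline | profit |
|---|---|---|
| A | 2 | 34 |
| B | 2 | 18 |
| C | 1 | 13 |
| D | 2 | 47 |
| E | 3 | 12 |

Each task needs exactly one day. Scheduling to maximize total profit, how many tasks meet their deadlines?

3

Sort by profit descending; place each in the latest free slot ≤ its deadline.
Profit order: D=47 A=34 B=18 C=13 E=12
Assign: D→slot 2, A→slot 1, B skipped, C skipped, E→slot 3.
Slots: [1:A] [2:D] [3:E]
3 of 5 scheduled.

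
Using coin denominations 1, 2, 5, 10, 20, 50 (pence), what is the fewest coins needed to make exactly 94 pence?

94 − 1×50→44 − 2×20→4 − 2×2→0
Total coins = 1 + 2 + 2 = 5

5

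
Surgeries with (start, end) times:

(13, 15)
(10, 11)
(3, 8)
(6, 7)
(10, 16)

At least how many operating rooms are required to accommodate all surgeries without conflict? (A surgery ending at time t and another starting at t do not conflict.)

The answer is the maximum number of intervals overlapping at any instant.
starts: [3, 6, 10, 10, 13]
ends:   [7, 8, 11, 15, 16]
s3→1 s6→2  — peak 2.

2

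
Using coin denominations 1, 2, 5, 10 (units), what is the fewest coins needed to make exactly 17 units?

17 = 1×10 + 1×5 + 1×2
Total coins = 1 + 1 + 1 = 3

3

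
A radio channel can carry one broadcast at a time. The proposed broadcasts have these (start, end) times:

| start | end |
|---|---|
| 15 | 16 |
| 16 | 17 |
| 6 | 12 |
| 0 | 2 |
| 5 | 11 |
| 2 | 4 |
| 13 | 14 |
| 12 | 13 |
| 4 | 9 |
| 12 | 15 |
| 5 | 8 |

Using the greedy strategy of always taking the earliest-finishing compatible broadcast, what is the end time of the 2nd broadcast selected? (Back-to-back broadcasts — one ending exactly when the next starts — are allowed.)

Greedy by earliest finish: after sorting by end time, pick each interval compatible with the last pick.
Sorted by end: (0,2)  (2,4)  (5,8)  (4,9)  (5,11)  (6,12)  (12,13)  (13,14)  (12,15)  (15,16)  (16,17)
take (0,2); take (2,4); take (5,8); skip (4,9); take (12,13); take (13,14); skip (12,15); take (15,16); take (16,17).
Selected: (0,2) (2,4) (5,8) (12,13) (13,14) (15,16) (16,17)

4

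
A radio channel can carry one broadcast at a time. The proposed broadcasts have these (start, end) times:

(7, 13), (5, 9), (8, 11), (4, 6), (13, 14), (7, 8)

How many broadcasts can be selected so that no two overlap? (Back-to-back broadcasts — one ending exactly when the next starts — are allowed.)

Greedy by earliest finish: after sorting by end time, pick each interval compatible with the last pick.
Sorted by end: (4,6)  (7,8)  (5,9)  (8,11)  (7,13)  (13,14)
take (4,6); take (7,8); take (8,11); skip (7,13); take (13,14).
Selected 4 broadcasts.

4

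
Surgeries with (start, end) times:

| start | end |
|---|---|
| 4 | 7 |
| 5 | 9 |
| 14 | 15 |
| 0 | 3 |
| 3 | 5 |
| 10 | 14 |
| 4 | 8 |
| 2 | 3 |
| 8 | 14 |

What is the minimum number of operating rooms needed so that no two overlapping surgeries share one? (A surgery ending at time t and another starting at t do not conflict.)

The answer is the maximum number of intervals overlapping at any instant.
Events (time:±→running): 0:+→1 2:+→2 3:-→1 3:-→0 3:+→1 4:+→2 4:+→3 … peak 3.

3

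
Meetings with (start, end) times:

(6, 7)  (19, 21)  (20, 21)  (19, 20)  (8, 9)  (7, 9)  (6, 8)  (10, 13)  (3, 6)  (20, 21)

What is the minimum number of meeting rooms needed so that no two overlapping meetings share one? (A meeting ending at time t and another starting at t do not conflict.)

starts: [3, 6, 6, 7, 8, 10, 19, 19, 20, 20]
ends:   [6, 7, 8, 9, 9, 13, 20, 21, 21, 21]
s3→1 e6→0 s6→1 s6→2 e7→1 s7→2 e8→1 s8→2 e9→1 e9→0 s10→1 e13→0 s19→1 s19→2 e20→1 s20→2 s20→3  — peak 3.

3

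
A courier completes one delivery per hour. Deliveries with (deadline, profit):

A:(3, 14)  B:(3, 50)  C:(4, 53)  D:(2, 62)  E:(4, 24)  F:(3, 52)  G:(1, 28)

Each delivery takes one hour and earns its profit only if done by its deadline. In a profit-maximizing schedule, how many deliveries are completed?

4

Take jobs in profit order; each goes to the latest open slot no later than its deadline.
Profit order: D=62 C=53 F=52 B=50 G=28 E=24 A=14
Assign: D→slot 2, C→slot 4, F→slot 3, B→slot 1, G skipped, E skipped, A skipped.
Slots: [1:B] [2:D] [3:F] [4:C]
4 of 7 scheduled.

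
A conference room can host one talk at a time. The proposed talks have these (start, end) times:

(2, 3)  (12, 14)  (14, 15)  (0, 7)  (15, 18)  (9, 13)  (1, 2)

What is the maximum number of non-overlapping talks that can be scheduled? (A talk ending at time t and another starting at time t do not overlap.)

Order by finish time; keep every interval that doesn't clash with the previous kept one.
Sorted by end: (1,2)  (2,3)  (0,7)  (9,13)  (12,14)  (14,15)  (15,18)
take (1,2); take (2,3); skip (0,7); take (9,13); skip (12,14); take (14,15); take (15,18).
Selected 5 talks.

5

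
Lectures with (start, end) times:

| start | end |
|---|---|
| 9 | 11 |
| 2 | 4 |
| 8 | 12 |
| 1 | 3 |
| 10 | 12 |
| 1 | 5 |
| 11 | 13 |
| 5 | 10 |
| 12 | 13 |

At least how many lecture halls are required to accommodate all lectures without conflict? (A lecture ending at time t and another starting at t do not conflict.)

The answer is the maximum number of intervals overlapping at any instant.
starts: [1, 1, 2, 5, 8, 9, 10, 11, 12]
ends:   [3, 4, 5, 10, 11, 12, 12, 13, 13]
s1→1 s1→2 s2→3  — peak 3.

3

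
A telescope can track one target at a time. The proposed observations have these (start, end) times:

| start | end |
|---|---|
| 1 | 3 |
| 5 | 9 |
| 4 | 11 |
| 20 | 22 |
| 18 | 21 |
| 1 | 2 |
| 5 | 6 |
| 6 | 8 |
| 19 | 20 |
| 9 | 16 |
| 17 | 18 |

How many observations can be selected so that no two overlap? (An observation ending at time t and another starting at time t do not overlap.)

Order by finish time; keep every interval that doesn't clash with the previous kept one.
By end time: (1,2), (1,3), (5,6), (6,8), (5,9), (4,11), (9,16), (17,18), (19,20), (18,21), (20,22).
Pick (1,2); next start ≥ 2 → (5,6); next start ≥ 6 → (6,8); next start ≥ 8 → (9,16); next start ≥ 16 → (17,18); next start ≥ 18 → (19,20); next start ≥ 20 → (20,22).
Selected 7 observations.

7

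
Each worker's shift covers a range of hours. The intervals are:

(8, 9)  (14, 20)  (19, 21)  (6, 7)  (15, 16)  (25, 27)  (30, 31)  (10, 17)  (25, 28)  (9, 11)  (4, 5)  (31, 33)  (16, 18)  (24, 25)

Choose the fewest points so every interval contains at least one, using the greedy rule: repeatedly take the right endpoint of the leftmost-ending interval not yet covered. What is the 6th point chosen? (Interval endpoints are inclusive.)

25

Sorted: [4,5] [6,7] [8,9] [9,11] [15,16] [10,17] [16,18] [14,20] [19,21] [24,25] [25,27] [25,28] [30,31] [31,33]
{[4,5]} hit by 5; {[6,7]} hit by 7; {[8,9],[9,11]} hit by 9; {[15,16],[10,17],[16,18],[14,20]} hit by 16; {[19,21]} hit by 21; {[24,25],[25,27],[25,28]} hit by 25; {[30,31],[31,33]} hit by 31.
Points: 5, 7, 9, 16, 21, 25, 31 (7 total).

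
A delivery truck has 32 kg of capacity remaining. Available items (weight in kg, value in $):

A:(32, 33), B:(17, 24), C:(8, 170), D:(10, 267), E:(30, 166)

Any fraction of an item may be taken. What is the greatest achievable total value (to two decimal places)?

514.47

Sort by value per unit weight and fill in that order.
Ratios (sorted): D 26.70, C 21.25, E 5.53, B 1.41, A 1.03
take D (10 @ 267); take C (8 @ 170); take 14/30 of E → 77.47. Capacity used 32/32.
Total value = 514.47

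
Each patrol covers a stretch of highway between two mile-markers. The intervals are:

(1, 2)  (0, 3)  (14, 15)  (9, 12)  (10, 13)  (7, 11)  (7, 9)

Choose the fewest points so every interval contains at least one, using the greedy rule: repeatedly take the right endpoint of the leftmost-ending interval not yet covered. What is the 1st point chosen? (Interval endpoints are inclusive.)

Sort by right endpoint; whenever an interval is uncovered, place a point at its right end.
By right end: [1,2]  [0,3]  [7,9]  [7,11]  [9,12]  [10,13]  [14,15]
[1,2] uncovered → point at 2; [7,9] uncovered → point at 9; [10,13] uncovered → point at 13; [14,15] uncovered → point at 15.
Points: 2, 9, 13, 15 (4 total).

2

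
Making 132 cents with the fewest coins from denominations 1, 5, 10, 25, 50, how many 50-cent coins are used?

132 = 2×50 + 1×25 + 1×5 + 2×1
Count of 50: 2

2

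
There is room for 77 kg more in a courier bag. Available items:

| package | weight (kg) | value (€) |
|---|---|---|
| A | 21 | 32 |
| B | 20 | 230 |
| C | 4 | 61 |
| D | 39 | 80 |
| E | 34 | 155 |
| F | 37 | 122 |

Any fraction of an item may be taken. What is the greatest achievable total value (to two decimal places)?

508.65

Greedy by value/weight ratio, highest first.
Order: C (61/4=15.25) > B (230/20=11.50) > E (155/34=4.56) > F (122/37=3.30) > D (80/39=2.05) > A (32/21=1.52)
Fill: take C (4 @ 61) → take B (20 @ 230) → take E (34 @ 155) → take 19/37 of F → 62.65; 77/77 used.
Total value = 508.65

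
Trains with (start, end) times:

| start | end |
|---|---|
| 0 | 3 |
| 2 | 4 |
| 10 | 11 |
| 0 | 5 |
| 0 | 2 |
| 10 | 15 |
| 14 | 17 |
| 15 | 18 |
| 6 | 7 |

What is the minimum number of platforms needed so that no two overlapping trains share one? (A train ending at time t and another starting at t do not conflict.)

3

Count concurrent intervals with a sweep; the peak is the room count.
Events (time:±→running): 0:+→1 0:+→2 0:+→3 … peak 3.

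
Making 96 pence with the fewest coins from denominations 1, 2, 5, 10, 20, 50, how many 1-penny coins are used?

96 = 1×50 + 2×20 + 1×5 + 1×1
Count of 1: 1

1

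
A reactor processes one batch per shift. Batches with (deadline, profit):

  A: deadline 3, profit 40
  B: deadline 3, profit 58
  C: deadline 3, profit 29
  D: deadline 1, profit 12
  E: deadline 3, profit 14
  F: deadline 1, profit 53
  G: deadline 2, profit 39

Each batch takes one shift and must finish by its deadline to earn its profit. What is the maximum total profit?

151

Sort by profit descending; place each in the latest free slot ≤ its deadline.
By profit: B(d3,58), F(d1,53), A(d3,40), G(d2,39), C(d3,29), E(d3,14), D(d1,12)
B→slot 3; F→slot 1; A→slot 2; G skipped; C skipped; E skipped; D skipped.
Profit = 53 + 40 + 58 = 151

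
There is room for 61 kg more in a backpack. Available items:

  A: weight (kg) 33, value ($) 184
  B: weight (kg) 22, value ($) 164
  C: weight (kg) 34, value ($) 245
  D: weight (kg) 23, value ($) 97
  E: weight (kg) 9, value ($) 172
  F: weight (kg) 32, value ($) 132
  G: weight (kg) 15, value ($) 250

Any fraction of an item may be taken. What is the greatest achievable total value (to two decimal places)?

694.09

Ratios (sorted): E 19.11, G 16.67, B 7.45, C 7.21, A 5.58, D 4.22, F 4.12
take E (9 @ 172); take G (15 @ 250); take B (22 @ 164); take 15/34 of C → 108.09. Capacity used 61/61.
Total value = 694.09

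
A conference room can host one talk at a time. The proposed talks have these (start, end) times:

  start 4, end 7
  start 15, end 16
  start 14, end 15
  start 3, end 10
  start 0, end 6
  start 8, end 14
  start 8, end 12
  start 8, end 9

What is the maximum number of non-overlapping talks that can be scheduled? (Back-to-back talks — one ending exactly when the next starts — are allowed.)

4

By end time: (0,6), (4,7), (8,9), (3,10), (8,12), (8,14), (14,15), (15,16).
Pick (0,6); next start ≥ 6 → (8,9); next start ≥ 9 → (14,15); next start ≥ 15 → (15,16).
Selected 4 talks.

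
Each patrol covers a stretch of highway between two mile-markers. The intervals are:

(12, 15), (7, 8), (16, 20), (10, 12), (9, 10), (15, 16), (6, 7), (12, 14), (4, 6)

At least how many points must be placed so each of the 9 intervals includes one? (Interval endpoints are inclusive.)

5

By right end: [4,6]  [6,7]  [7,8]  [9,10]  [10,12]  [12,14]  [12,15]  [15,16]  [16,20]
[4,6] uncovered → point at 6; [7,8] uncovered → point at 8; [9,10] uncovered → point at 10; [12,14] uncovered → point at 14; [15,16] uncovered → point at 16.
Points: 6, 8, 10, 14, 16 (5 total).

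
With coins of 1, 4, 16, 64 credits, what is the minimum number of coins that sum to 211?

7

211 = 3×64 + 1×16 + 3×1
Total coins = 3 + 1 + 3 = 7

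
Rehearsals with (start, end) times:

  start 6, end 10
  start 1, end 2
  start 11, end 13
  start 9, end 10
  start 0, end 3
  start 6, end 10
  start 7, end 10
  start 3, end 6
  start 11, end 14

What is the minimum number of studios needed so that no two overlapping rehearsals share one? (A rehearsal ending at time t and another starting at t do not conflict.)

4

The answer is the maximum number of intervals overlapping at any instant.
Events (time:±→running): 0:+→1 1:+→2 2:-→1 3:-→0 3:+→1 6:-→0 6:+→1 6:+→2 7:+→3 9:+→4 … peak 4.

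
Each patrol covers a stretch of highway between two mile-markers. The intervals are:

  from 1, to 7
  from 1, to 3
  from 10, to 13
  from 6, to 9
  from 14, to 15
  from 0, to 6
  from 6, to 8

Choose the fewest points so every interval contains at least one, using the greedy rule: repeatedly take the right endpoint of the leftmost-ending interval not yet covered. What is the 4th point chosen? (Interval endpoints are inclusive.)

15

Sort by right endpoint; whenever an interval is uncovered, place a point at its right end.
By right end: [1,3]  [0,6]  [1,7]  [6,8]  [6,9]  [10,13]  [14,15]
[1,3] uncovered → point at 3; [6,8] uncovered → point at 8; [10,13] uncovered → point at 13; [14,15] uncovered → point at 15.
Points: 3, 8, 13, 15 (4 total).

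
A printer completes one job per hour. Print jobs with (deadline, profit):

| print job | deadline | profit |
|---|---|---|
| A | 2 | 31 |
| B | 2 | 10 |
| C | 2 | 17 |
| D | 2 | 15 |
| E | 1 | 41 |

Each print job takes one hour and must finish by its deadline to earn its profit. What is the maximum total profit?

Take jobs in profit order; each goes to the latest open slot no later than its deadline.
By profit: E(d1,41), A(d2,31), C(d2,17), D(d2,15), B(d2,10)
E→slot 1; A→slot 2; C skipped; D skipped; B skipped.
Profit = 41 + 31 = 72

72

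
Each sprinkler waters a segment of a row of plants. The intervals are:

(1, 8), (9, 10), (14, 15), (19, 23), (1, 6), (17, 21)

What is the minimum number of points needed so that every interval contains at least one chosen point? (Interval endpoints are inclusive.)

Process intervals by earliest right end; each time one isn't hit yet, stab at its right endpoint.
By right end: [1,6]  [1,8]  [9,10]  [14,15]  [17,21]  [19,23]
[1,6] uncovered → point at 6; [9,10] uncovered → point at 10; [14,15] uncovered → point at 15; [17,21] uncovered → point at 21.
Points: 6, 10, 15, 21 (4 total).

4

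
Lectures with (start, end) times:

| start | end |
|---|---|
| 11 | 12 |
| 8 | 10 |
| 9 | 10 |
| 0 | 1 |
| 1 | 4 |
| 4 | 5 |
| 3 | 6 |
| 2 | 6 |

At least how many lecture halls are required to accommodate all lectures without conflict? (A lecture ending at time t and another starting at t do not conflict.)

Events (time:±→running): 0:+→1 1:-→0 1:+→1 2:+→2 3:+→3 … peak 3.

3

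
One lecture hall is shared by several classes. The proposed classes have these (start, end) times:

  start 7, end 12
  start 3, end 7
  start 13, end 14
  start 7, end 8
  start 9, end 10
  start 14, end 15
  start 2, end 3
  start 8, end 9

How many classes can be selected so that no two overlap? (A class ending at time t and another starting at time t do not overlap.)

Greedy by earliest finish: after sorting by end time, pick each interval compatible with the last pick.
Sorted by end: (2,3)  (3,7)  (7,8)  (8,9)  (9,10)  (7,12)  (13,14)  (14,15)
take (2,3); take (3,7); take (7,8); take (8,9); take (9,10); take (13,14); take (14,15).
Selected 7 classes.

7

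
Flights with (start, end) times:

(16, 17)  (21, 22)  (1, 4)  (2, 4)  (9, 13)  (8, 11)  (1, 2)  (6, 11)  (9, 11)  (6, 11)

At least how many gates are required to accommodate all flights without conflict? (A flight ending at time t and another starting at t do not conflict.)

The answer is the maximum number of intervals overlapping at any instant.
Events (time:±→running): 1:+→1 1:+→2 2:-→1 2:+→2 4:-→1 4:-→0 6:+→1 6:+→2 8:+→3 9:+→4 9:+→5 … peak 5.

5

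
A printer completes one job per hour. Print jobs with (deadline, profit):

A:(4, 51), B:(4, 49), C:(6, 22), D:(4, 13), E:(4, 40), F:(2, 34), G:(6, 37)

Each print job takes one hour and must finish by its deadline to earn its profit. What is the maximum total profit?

233

Profit order: A=51 B=49 E=40 G=37 F=34 C=22 D=13
Assign: A→slot 4, B→slot 3, E→slot 2, G→slot 6, F→slot 1, C→slot 5, D skipped.
Slots: [1:F] [2:E] [3:B] [4:A] [5:C] [6:G]
Profit = 34 + 40 + 49 + 51 + 22 + 37 = 233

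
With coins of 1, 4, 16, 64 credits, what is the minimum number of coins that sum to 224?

5

224 − 3×64→32 − 2×16→0
Total coins = 3 + 2 = 5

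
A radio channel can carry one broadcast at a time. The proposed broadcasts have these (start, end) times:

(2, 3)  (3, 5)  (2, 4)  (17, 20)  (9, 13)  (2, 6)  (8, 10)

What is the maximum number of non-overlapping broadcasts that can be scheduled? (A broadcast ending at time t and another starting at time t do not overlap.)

By end time: (2,3), (2,4), (3,5), (2,6), (8,10), (9,13), (17,20).
Pick (2,3); next start ≥ 3 → (3,5); next start ≥ 5 → (8,10); next start ≥ 10 → (17,20).
Selected 4 broadcasts.

4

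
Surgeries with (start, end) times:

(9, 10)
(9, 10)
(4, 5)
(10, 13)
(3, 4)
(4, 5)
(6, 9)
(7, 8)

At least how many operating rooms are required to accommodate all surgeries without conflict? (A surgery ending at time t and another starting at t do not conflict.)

Count concurrent intervals with a sweep; the peak is the room count.
Events (time:±→running): 3:+→1 4:-→0 4:+→1 4:+→2 … peak 2.

2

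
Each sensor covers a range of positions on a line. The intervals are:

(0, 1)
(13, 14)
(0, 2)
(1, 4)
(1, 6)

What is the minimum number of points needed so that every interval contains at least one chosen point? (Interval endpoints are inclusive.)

Sort by right endpoint; whenever an interval is uncovered, place a point at its right end.
By right end: [0,1]  [0,2]  [1,4]  [1,6]  [13,14]
[0,1] uncovered → point at 1; [13,14] uncovered → point at 14.
Points: 1, 14 (2 total).

2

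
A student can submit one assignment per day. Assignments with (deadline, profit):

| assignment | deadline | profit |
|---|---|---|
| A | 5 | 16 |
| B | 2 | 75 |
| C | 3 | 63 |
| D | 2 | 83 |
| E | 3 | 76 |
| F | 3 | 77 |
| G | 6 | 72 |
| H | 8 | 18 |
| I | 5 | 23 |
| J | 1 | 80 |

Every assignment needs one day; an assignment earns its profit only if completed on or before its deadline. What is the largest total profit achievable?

Take jobs in profit order; each goes to the latest open slot no later than its deadline.
Profit order: D=83 J=80 F=77 E=76 B=75 G=72 C=63 I=23 H=18 A=16
Assign: D→slot 2, J→slot 1, F→slot 3, E skipped, B skipped, G→slot 6, C skipped, I→slot 5, H→slot 8, A→slot 4.
Slots: [1:J] [2:D] [3:F] [4:A] [5:I] [6:G] [8:H]
Profit = 80 + 83 + 77 + 16 + 23 + 72 + 18 = 369

369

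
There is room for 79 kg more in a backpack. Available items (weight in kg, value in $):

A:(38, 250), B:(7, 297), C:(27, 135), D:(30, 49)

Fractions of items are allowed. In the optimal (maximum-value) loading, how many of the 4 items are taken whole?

3

Greedy by value/weight ratio, highest first.
Order: B (297/7=42.43) > A (250/38=6.58) > C (135/27=5.00) > D (49/30=1.63)
Fill: take B (7 @ 297) → take A (38 @ 250) → take C (27 @ 135) → take 7/30 of D → 11.43; 79/79 used.
3 item(s) taken whole; one partial (take 7/30 of D).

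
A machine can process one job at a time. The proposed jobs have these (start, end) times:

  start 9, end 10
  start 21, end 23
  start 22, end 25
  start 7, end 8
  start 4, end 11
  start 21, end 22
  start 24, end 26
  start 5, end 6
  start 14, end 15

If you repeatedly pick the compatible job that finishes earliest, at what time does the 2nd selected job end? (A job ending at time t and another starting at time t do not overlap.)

8

Greedy by earliest finish: after sorting by end time, pick each interval compatible with the last pick.
Sorted by end: (5,6)  (7,8)  (9,10)  (4,11)  (14,15)  (21,22)  (21,23)  (22,25)  (24,26)
take (5,6); take (7,8); take (9,10); skip (4,11); take (14,15); take (21,22); take (22,25).
Selected: (5,6) (7,8) (9,10) (14,15) (21,22) (22,25)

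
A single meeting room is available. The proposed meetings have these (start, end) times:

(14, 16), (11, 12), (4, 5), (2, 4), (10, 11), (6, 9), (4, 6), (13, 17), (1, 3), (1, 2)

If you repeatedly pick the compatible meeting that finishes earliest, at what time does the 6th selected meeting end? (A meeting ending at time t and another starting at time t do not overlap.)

Sort by end time and greedily take each interval whose start is ≥ the last chosen end.
By end time: (1,2), (1,3), (2,4), (4,5), (4,6), (6,9), (10,11), (11,12), (14,16), (13,17).
Pick (1,2); next start ≥ 2 → (2,4); next start ≥ 4 → (4,5); next start ≥ 5 → (6,9); next start ≥ 9 → (10,11); next start ≥ 11 → (11,12); next start ≥ 12 → (14,16).
Selected: (1,2) (2,4) (4,5) (6,9) (10,11) (11,12) (14,16)

12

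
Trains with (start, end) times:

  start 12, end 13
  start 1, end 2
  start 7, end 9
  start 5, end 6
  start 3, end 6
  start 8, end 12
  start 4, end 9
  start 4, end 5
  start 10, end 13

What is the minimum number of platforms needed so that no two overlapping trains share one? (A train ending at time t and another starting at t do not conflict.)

starts: [1, 3, 4, 4, 5, 7, 8, 10, 12]
ends:   [2, 5, 6, 6, 9, 9, 12, 13, 13]
s1→1 e2→0 s3→1 s4→2 s4→3  — peak 3.

3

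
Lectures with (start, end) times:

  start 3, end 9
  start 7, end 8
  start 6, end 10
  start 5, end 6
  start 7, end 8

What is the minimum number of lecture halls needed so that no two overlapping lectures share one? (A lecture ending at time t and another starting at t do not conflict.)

4

The answer is the maximum number of intervals overlapping at any instant.
starts: [3, 5, 6, 7, 7]
ends:   [6, 8, 8, 9, 10]
s3→1 s5→2 e6→1 s6→2 s7→3 s7→4  — peak 4.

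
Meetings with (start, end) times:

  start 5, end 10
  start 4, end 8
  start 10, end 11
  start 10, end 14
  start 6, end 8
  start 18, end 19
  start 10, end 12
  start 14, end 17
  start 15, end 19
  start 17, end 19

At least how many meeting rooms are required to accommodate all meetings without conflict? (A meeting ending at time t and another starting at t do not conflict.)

3

The answer is the maximum number of intervals overlapping at any instant.
starts: [4, 5, 6, 10, 10, 10, 14, 15, 17, 18]
ends:   [8, 8, 10, 11, 12, 14, 17, 19, 19, 19]
s4→1 s5→2 s6→3  — peak 3.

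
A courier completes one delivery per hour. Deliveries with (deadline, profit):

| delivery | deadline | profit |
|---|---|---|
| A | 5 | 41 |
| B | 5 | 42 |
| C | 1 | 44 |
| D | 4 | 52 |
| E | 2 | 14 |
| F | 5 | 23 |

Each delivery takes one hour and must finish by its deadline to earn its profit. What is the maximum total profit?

Take jobs in profit order; each goes to the latest open slot no later than its deadline.
By profit: D(d4,52), C(d1,44), B(d5,42), A(d5,41), F(d5,23), E(d2,14)
D→slot 4; C→slot 1; B→slot 5; A→slot 3; F→slot 2; E skipped.
Profit = 44 + 23 + 41 + 52 + 42 = 202

202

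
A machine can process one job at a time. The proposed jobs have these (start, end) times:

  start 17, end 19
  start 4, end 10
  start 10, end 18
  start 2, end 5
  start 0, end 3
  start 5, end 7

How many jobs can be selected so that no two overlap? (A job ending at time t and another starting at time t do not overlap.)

Sort by end time and greedily take each interval whose start is ≥ the last chosen end.
Sorted by end: (0,3)  (2,5)  (5,7)  (4,10)  (10,18)  (17,19)
take (0,3); take (5,7); skip (4,10); take (10,18).
Selected 3 jobs.

3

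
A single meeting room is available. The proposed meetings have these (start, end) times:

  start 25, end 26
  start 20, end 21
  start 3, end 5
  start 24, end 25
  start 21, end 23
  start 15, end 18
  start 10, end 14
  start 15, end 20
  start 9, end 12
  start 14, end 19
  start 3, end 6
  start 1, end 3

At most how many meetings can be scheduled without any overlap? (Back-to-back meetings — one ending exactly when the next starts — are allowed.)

8

Greedy by earliest finish: after sorting by end time, pick each interval compatible with the last pick.
Sorted by end: (1,3)  (3,5)  (3,6)  (9,12)  (10,14)  (15,18)  (14,19)  (15,20)  (20,21)  (21,23)  (24,25)  (25,26)
take (1,3); take (3,5); take (9,12); take (15,18); skip (14,19); take (20,21); take (21,23); take (24,25); take (25,26).
Selected 8 meetings.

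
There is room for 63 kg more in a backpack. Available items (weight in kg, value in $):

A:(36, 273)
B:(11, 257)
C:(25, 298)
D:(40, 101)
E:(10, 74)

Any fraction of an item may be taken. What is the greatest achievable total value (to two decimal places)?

Greedy by value/weight ratio, highest first.
Order: B (257/11=23.36) > C (298/25=11.92) > A (273/36=7.58) > E (74/10=7.40) > D (101/40=2.52)
Fill: take B (11 @ 257) → take C (25 @ 298) → take 27/36 of A → 204.75; 63/63 used.
Total value = 759.75

759.75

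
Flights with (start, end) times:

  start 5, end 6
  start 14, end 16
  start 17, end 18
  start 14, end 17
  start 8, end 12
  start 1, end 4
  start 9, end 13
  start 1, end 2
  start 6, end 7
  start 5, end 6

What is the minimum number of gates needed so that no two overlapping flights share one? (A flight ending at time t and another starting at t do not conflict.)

2

Count concurrent intervals with a sweep; the peak is the room count.
starts: [1, 1, 5, 5, 6, 8, 9, 14, 14, 17]
ends:   [2, 4, 6, 6, 7, 12, 13, 16, 17, 18]
s1→1 s1→2  — peak 2.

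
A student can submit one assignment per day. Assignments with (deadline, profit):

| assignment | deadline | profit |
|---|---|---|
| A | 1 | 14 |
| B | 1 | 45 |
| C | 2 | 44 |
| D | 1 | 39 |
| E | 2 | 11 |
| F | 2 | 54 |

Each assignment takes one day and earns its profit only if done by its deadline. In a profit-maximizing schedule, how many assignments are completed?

By profit: F(d2,54), B(d1,45), C(d2,44), D(d1,39), A(d1,14), E(d2,11)
F→slot 2; B→slot 1; C skipped; D skipped; A skipped; E skipped.
2 of 6 scheduled.

2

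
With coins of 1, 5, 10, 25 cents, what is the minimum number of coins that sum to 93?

Greedy: take as many of the largest coin as possible, then repeat with the remainder.
93 − 3×25→18 − 1×10→8 − 1×5→3 − 3×1→0
Total coins = 3 + 1 + 1 + 3 = 8

8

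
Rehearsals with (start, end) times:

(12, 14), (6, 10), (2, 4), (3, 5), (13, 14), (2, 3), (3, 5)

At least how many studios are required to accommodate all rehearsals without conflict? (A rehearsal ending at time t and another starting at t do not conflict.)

The answer is the maximum number of intervals overlapping at any instant.
starts: [2, 2, 3, 3, 6, 12, 13]
ends:   [3, 4, 5, 5, 10, 14, 14]
s2→1 s2→2 e3→1 s3→2 s3→3  — peak 3.

3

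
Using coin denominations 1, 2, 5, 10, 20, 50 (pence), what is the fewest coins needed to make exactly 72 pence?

72 = 1×50 + 1×20 + 1×2
Total coins = 1 + 1 + 1 = 3

3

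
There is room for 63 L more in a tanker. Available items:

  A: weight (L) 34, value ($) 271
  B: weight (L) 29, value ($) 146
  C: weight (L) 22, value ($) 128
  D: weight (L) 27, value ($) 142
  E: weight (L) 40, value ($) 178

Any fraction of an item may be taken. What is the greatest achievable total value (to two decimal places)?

435.81

Ratios (sorted): A 7.97, C 5.82, D 5.26, B 5.03, E 4.45
take A (34 @ 271); take C (22 @ 128); take 7/27 of D → 36.81. Capacity used 63/63.
Total value = 435.81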